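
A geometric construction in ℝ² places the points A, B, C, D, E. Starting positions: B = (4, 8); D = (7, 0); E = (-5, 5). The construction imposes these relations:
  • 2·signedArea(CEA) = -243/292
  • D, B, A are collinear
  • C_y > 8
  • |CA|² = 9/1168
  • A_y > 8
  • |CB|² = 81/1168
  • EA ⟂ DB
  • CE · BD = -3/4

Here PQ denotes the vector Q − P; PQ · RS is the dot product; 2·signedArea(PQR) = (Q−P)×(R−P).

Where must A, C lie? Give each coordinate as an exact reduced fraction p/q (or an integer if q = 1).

A = (283/73, 608/73)
C = (1141/292, 602/73)

1. A_x = 283/73  [D, B, A are collinear ∩ EA ⟂ DB]
2. A_y = 608/73  [D, B, A are collinear ∩ EA ⟂ DB]
   → A = (283/73, 608/73)
3. C_x = 1141/292  [line -243/73·x + 648/73·y + -17577/292 = 0 ∩ |CA|² = 9/1168]
4. C_y = 602/73  [line -243/73·x + 648/73·y + -17577/292 = 0 ∩ |CA|² = 9/1168]
   → C = (1141/292, 602/73)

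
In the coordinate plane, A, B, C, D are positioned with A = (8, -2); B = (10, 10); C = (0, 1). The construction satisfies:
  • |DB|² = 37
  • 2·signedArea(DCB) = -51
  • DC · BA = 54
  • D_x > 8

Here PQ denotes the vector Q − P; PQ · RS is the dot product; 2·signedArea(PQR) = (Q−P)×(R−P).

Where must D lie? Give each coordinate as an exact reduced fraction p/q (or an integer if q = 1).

1. D_x = 9  [2·signedArea(DCB) = -51 ∩ DC · BA = 54]
2. D_y = 4  [2·signedArea(DCB) = -51 ∩ DC · BA = 54]
   → D = (9, 4)

D = (9, 4)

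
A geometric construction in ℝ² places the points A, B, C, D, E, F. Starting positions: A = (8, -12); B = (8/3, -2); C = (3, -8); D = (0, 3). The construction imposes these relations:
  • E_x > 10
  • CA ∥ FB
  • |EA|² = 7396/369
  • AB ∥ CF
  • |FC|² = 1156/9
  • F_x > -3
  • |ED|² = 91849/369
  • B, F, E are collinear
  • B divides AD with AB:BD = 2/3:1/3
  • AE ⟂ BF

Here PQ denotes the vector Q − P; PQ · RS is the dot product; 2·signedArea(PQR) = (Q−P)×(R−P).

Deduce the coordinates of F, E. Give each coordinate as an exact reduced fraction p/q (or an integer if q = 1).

1. F_x = -7/3  [CA ∥ FB ∩ AB ∥ CF]
2. F_y = 2  [CA ∥ FB ∩ AB ∥ CF]
   → F = (-7/3, 2)
3. E_x = 1328/123  [B, F, E are collinear ∩ AE ⟂ BF]
4. E_y = -1046/123  [B, F, E are collinear ∩ AE ⟂ BF]
   → E = (1328/123, -1046/123)

E = (1328/123, -1046/123)
F = (-7/3, 2)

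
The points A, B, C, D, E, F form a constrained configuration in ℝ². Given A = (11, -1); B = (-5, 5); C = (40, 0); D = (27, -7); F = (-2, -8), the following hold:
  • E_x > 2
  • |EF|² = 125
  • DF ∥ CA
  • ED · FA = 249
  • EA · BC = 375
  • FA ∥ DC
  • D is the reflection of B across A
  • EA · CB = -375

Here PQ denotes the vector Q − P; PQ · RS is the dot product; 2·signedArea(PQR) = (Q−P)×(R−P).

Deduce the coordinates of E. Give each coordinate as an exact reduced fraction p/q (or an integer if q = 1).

1. E_x = 3  [EA · CB = -375 ∩ ED · FA = 249]
2. E_y = 2  [EA · CB = -375 ∩ ED · FA = 249]
   → E = (3, 2)

E = (3, 2)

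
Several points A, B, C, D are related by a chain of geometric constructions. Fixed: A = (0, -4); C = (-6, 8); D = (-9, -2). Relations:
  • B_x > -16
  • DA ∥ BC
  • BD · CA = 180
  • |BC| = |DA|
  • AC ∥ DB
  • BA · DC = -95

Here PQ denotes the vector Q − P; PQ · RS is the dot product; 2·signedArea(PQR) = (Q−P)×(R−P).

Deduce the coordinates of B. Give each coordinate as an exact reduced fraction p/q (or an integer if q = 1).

B = (-15, 10)

1. B_x = -15  [DA ∥ BC ∩ AC ∥ DB]
2. B_y = 10  [DA ∥ BC ∩ AC ∥ DB]
   → B = (-15, 10)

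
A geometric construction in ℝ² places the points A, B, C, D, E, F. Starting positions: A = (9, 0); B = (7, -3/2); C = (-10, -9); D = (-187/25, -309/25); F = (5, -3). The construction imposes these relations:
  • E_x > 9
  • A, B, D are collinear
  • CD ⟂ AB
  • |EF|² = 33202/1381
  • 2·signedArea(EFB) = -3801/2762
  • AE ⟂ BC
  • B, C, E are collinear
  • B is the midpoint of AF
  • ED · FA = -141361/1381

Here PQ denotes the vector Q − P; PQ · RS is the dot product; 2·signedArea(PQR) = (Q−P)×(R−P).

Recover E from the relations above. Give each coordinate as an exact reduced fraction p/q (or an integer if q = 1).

E = (12744/1381, -714/1381)

1. E_x = 12744/1381  [B, C, E are collinear ∩ AE ⟂ BC]
2. E_y = -714/1381  [B, C, E are collinear ∩ AE ⟂ BC]
   → E = (12744/1381, -714/1381)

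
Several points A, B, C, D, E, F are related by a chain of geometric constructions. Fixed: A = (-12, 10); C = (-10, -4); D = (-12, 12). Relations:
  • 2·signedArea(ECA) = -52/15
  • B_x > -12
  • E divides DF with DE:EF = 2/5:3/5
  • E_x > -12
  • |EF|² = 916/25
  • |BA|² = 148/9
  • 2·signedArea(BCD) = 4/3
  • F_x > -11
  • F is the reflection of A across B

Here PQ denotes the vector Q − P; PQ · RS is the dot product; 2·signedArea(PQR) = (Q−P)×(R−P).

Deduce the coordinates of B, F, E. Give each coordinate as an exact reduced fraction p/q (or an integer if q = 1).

B = (-34/3, 6)
E = (-172/15, 8)
F = (-32/3, 2)

1. B_x = -34/3  [line -16·x + -2·y + -508/3 = 0 ∩ |BA|² = 148/9]
2. B_y = 6  [line -16·x + -2·y + -508/3 = 0 ∩ |BA|² = 148/9]
   → B = (-34/3, 6)
3. F_x = -32/3  [F is the reflection of A across B]
4. F_y = 2  [F is the reflection of A across B]
   → F = (-32/3, 2)
5. E_x = -172/15  [E divides DF with DE:EF = 2/5:3/5]
6. E_y = 8  [E divides DF with DE:EF = 2/5:3/5]
   → E = (-172/15, 8)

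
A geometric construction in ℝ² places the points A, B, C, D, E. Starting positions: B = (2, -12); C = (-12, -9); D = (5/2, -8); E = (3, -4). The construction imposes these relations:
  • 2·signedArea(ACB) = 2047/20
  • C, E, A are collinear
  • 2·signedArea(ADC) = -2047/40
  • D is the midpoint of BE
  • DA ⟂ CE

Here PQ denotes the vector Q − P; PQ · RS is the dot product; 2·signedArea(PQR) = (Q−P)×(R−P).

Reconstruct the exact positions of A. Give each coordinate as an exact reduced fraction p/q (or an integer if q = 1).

A = (27/20, -91/20)

1. A_x = 27/20  [C, E, A are collinear ∩ DA ⟂ CE]
2. A_y = -91/20  [C, E, A are collinear ∩ DA ⟂ CE]
   → A = (27/20, -91/20)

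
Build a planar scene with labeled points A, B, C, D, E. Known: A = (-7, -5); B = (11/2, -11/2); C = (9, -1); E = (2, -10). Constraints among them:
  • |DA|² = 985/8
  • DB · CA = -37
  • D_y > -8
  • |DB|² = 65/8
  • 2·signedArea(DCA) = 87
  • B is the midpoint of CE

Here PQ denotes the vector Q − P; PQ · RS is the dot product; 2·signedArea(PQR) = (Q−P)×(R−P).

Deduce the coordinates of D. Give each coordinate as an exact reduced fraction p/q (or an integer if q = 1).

D = (15/4, -31/4)

1. D_x = 15/4  [2·signedArea(DCA) = 87 ∩ DB · CA = -37]
2. D_y = -31/4  [2·signedArea(DCA) = 87 ∩ DB · CA = -37]
   → D = (15/4, -31/4)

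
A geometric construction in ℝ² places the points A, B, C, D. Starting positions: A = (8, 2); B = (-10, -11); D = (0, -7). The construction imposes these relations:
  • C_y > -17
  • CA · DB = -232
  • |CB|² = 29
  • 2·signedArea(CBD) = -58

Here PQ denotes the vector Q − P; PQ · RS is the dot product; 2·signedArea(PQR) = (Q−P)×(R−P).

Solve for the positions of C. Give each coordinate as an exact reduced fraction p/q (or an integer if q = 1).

1. C_x = -8  [CA · DB = -232 ∩ 2·signedArea(CBD) = -58]
2. C_y = -16  [CA · DB = -232 ∩ 2·signedArea(CBD) = -58]
   → C = (-8, -16)

C = (-8, -16)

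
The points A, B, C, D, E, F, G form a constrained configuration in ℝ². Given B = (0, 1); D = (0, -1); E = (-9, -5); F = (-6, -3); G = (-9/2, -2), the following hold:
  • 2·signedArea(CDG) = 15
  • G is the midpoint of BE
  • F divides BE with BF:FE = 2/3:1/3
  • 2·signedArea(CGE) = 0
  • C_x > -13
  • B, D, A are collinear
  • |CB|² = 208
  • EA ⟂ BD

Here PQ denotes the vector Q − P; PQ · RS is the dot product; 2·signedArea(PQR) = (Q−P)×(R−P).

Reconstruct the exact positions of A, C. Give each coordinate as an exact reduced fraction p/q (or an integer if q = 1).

1. A_x = 0  [B, D, A are collinear ∩ EA ⟂ BD]
2. A_y = -5  [B, D, A are collinear ∩ EA ⟂ BD]
   → A = (0, -5)
3. C_x = -12  [2·signedArea(CGE) = 0 ∩ 2·signedArea(CDG) = 15]
4. C_y = -7  [2·signedArea(CGE) = 0 ∩ 2·signedArea(CDG) = 15]
   → C = (-12, -7)

A = (0, -5)
C = (-12, -7)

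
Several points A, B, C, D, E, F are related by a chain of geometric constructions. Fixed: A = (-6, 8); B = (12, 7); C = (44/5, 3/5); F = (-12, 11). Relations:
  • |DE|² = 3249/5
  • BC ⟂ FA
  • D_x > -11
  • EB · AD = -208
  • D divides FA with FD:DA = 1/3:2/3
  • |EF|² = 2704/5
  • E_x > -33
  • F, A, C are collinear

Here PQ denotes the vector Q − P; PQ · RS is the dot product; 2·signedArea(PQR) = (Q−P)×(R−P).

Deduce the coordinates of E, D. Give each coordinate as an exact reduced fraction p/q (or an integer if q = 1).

D = (-10, 10)
E = (-164/5, 107/5)

1. D_x = -10  [D divides FA with FD:DA = 1/3:2/3]
2. D_y = 10  [D divides FA with FD:DA = 1/3:2/3]
   → D = (-10, 10)
3. E_x = -164/5  [line 4·x + -2·y + 174 = 0 ∩ |EF|² = 2704/5]
4. E_y = 107/5  [line 4·x + -2·y + 174 = 0 ∩ |EF|² = 2704/5]
   → E = (-164/5, 107/5)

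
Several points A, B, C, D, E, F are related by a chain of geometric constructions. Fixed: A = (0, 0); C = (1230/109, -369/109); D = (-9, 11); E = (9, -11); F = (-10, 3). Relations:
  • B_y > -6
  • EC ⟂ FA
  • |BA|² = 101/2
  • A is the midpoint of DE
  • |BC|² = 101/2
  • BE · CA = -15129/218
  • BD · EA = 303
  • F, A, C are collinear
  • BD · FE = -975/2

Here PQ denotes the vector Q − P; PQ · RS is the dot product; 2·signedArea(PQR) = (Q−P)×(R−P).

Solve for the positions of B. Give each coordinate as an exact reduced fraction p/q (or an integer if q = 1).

B = (9/2, -11/2)

1. B_x = 9/2  [BD · EA = 303 ∩ BE · CA = -15129/218]
2. B_y = -11/2  [BD · EA = 303 ∩ BE · CA = -15129/218]
   → B = (9/2, -11/2)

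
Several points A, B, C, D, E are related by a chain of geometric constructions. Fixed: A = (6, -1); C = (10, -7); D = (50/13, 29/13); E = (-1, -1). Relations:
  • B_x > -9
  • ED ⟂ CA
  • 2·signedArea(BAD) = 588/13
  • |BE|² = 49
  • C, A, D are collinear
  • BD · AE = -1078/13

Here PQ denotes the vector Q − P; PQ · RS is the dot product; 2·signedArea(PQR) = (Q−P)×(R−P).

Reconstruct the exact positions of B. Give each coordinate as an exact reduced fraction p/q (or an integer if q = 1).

B = (-8, -1)

1. B_x = -8  [2·signedArea(BAD) = 588/13 ∩ BD · AE = -1078/13]
2. B_y = -1  [2·signedArea(BAD) = 588/13 ∩ BD · AE = -1078/13]
   → B = (-8, -1)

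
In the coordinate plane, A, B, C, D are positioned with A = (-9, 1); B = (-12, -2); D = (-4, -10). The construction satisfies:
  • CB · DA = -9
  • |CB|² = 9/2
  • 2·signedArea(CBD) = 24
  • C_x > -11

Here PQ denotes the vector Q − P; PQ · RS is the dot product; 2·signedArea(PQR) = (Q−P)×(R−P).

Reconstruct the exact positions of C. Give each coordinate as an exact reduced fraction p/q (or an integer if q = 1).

1. C_x = -21/2  [CB · DA = -9 ∩ 2·signedArea(CBD) = 24]
2. C_y = -1/2  [CB · DA = -9 ∩ 2·signedArea(CBD) = 24]
   → C = (-21/2, -1/2)

C = (-21/2, -1/2)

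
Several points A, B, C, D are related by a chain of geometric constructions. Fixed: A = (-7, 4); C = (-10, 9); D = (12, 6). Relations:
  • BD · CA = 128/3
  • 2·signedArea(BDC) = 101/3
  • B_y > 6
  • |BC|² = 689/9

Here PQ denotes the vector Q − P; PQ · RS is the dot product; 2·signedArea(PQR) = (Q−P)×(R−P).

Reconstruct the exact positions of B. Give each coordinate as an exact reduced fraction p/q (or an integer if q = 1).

1. B_x = -5/3  [BD · CA = 128/3 ∩ 2·signedArea(BDC) = 101/3]
2. B_y = 19/3  [BD · CA = 128/3 ∩ 2·signedArea(BDC) = 101/3]
   → B = (-5/3, 19/3)

B = (-5/3, 19/3)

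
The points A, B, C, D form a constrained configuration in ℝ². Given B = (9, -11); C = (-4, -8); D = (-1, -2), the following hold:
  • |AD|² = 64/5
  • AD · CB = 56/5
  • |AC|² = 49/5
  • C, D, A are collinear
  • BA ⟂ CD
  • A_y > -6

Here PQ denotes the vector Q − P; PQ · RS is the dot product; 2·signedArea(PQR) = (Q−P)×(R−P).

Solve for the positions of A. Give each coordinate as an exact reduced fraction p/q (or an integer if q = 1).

A = (-13/5, -26/5)

1. A_x = -13/5  [C, D, A are collinear ∩ BA ⟂ CD]
2. A_y = -26/5  [C, D, A are collinear ∩ BA ⟂ CD]
   → A = (-13/5, -26/5)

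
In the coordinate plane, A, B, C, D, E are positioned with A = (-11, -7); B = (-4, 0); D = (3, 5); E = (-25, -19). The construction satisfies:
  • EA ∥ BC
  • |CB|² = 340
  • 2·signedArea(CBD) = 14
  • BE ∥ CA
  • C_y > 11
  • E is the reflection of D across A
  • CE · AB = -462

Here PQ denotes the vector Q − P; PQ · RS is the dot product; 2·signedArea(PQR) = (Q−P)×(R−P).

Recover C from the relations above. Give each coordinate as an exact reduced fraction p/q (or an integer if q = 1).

C = (10, 12)

1. C_x = 10  [BE ∥ CA ∩ EA ∥ BC]
2. C_y = 12  [BE ∥ CA ∩ EA ∥ BC]
   → C = (10, 12)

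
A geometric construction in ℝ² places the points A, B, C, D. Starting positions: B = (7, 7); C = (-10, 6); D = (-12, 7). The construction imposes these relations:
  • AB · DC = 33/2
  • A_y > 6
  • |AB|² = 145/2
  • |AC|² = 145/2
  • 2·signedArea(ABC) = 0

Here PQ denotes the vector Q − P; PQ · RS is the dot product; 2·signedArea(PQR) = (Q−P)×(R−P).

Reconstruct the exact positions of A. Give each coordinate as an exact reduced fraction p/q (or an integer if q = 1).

A = (-3/2, 13/2)

1. A_x = -3/2  [2·signedArea(ABC) = 0 ∩ AB · DC = 33/2]
2. A_y = 13/2  [2·signedArea(ABC) = 0 ∩ AB · DC = 33/2]
   → A = (-3/2, 13/2)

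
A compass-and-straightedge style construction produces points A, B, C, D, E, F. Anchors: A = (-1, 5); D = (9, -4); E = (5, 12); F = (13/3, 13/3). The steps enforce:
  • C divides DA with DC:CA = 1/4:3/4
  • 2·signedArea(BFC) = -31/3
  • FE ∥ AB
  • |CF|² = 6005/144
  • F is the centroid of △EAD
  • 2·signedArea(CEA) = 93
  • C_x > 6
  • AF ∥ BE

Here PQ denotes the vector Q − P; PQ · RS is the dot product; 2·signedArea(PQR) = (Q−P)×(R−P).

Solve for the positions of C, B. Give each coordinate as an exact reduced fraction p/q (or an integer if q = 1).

1. C_x = 13/2  [C divides DA with DC:CA = 1/4:3/4]
2. C_y = -7/4  [C divides DA with DC:CA = 1/4:3/4]
   → C = (13/2, -7/4)
3. B_x = -1/3  [AF ∥ BE ∩ FE ∥ AB]
4. B_y = 38/3  [AF ∥ BE ∩ FE ∥ AB]
   → B = (-1/3, 38/3)

B = (-1/3, 38/3)
C = (13/2, -7/4)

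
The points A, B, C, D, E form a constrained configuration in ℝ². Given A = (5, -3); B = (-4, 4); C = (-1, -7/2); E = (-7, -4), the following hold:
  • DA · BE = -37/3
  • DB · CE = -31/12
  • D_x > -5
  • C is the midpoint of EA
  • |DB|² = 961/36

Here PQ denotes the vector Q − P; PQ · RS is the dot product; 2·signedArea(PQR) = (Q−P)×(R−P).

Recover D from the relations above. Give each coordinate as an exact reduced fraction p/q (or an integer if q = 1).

1. D_x = -4  [DA · BE = -37/3 ∩ DB · CE = -31/12]
2. D_y = -7/6  [DA · BE = -37/3 ∩ DB · CE = -31/12]
   → D = (-4, -7/6)

D = (-4, -7/6)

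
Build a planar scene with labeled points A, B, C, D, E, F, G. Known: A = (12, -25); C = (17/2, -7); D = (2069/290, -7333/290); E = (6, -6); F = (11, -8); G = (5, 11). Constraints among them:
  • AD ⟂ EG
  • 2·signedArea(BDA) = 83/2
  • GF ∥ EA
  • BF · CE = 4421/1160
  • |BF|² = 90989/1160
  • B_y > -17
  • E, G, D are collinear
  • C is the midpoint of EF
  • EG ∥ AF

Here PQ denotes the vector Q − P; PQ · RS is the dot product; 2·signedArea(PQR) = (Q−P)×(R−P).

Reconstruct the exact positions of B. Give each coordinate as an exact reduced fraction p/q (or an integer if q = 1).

1. B_x = 5259/580  [2·signedArea(BDA) = 83/2 ∩ BF · CE = 4421/1160]
2. B_y = -9653/580  [2·signedArea(BDA) = 83/2 ∩ BF · CE = 4421/1160]
   → B = (5259/580, -9653/580)

B = (5259/580, -9653/580)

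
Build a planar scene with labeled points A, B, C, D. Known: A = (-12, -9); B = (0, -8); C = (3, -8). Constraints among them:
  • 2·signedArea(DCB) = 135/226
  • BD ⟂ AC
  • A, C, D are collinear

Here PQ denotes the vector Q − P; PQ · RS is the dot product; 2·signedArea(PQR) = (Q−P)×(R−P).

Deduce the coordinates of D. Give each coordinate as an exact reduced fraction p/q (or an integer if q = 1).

D = (3/226, -1853/226)

1. D_x = 3/226  [A, C, D are collinear ∩ BD ⟂ AC]
2. D_y = -1853/226  [A, C, D are collinear ∩ BD ⟂ AC]
   → D = (3/226, -1853/226)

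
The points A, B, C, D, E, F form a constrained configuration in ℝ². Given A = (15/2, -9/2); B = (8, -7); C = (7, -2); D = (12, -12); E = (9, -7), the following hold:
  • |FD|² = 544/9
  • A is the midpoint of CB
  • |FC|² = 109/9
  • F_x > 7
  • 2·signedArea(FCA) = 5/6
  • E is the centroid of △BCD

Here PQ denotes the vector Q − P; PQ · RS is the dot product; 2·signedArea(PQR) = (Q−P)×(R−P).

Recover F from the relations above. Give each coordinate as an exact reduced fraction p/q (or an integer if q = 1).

F = (8, -16/3)

1. F_x = 8  [line 5/2·x + 1/2·y + -52/3 = 0 ∩ |FC|² = 109/9]
2. F_y = -16/3  [line 5/2·x + 1/2·y + -52/3 = 0 ∩ |FC|² = 109/9]
   → F = (8, -16/3)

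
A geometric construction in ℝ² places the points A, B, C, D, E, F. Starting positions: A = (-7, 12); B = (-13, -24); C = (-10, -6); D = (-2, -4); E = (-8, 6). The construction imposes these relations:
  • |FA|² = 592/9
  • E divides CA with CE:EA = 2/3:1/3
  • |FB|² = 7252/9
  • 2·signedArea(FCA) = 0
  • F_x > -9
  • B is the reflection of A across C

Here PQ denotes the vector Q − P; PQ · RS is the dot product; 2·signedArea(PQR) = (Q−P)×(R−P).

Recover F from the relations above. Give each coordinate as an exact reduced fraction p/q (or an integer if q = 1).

F = (-25/3, 4)

1. F_x = -25/3  [line -18·x + 3·y + -162 = 0 ∩ |FB|² = 7252/9]
2. F_y = 4  [line -18·x + 3·y + -162 = 0 ∩ |FB|² = 7252/9]
   → F = (-25/3, 4)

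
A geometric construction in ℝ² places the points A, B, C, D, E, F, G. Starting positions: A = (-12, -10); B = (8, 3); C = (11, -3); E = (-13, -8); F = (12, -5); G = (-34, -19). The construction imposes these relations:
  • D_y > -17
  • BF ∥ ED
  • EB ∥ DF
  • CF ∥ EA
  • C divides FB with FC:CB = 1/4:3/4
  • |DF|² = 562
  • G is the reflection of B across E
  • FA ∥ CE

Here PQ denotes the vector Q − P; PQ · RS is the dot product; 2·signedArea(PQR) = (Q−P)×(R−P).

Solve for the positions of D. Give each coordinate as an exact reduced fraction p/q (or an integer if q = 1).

D = (-9, -16)

1. D_x = -9  [EB ∥ DF ∩ BF ∥ ED]
2. D_y = -16  [EB ∥ DF ∩ BF ∥ ED]
   → D = (-9, -16)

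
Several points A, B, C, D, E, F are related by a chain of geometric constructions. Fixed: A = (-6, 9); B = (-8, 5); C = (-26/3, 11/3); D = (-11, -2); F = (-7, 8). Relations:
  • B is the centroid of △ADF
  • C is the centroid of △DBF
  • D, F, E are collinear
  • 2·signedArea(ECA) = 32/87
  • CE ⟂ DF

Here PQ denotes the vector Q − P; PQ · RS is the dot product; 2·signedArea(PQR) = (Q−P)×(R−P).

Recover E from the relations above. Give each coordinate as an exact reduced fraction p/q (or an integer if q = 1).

1. E_x = -253/29  [D, F, E are collinear ∩ CE ⟂ DF]
2. E_y = 107/29  [D, F, E are collinear ∩ CE ⟂ DF]
   → E = (-253/29, 107/29)

E = (-253/29, 107/29)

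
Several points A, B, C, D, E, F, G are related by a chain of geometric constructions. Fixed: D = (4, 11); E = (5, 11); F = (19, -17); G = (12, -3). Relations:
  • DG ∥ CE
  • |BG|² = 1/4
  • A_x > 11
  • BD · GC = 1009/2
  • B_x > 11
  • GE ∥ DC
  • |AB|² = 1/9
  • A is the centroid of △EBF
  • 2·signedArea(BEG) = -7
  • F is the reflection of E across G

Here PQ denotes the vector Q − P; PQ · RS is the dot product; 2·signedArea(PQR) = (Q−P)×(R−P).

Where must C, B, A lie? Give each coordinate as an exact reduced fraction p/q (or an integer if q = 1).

A = (71/6, -3)
B = (23/2, -3)
C = (-3, 25)

1. C_x = -3  [DG ∥ CE ∩ GE ∥ DC]
2. C_y = 25  [DG ∥ CE ∩ GE ∥ DC]
   → C = (-3, 25)
3. B_x = 23/2  [2·signedArea(BEG) = -7 ∩ BD · GC = 1009/2]
4. B_y = -3  [2·signedArea(BEG) = -7 ∩ BD · GC = 1009/2]
   → B = (23/2, -3)
5. A_x = 71/6  [A is the centroid of △EBF]
6. A_y = -3  [A is the centroid of △EBF]
   → A = (71/6, -3)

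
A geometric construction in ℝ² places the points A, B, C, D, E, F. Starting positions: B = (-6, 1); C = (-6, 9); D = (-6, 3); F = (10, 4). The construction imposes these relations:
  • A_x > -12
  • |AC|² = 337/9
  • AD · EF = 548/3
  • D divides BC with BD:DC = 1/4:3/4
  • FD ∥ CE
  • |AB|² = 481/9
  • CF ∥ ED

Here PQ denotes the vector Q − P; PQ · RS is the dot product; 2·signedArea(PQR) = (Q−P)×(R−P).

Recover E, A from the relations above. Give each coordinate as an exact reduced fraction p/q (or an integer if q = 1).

1. E_x = -22  [CF ∥ ED ∩ FD ∥ CE]
2. E_y = 8  [CF ∥ ED ∩ FD ∥ CE]
   → E = (-22, 8)
3. A_x = -34/3  [line -32·x + 4·y + -1160/3 = 0 ∩ |AB|² = 481/9]
4. A_y = 6  [line -32·x + 4·y + -1160/3 = 0 ∩ |AB|² = 481/9]
   → A = (-34/3, 6)

A = (-34/3, 6)
E = (-22, 8)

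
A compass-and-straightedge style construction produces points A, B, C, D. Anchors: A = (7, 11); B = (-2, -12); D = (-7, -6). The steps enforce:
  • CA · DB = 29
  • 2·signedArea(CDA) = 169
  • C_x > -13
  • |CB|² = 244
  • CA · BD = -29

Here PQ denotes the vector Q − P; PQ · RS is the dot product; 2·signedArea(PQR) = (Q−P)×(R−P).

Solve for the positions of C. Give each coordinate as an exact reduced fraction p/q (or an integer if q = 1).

1. C_x = -12  [CA · DB = 29 ∩ 2·signedArea(CDA) = 169]
2. C_y = 0  [CA · DB = 29 ∩ 2·signedArea(CDA) = 169]
   → C = (-12, 0)

C = (-12, 0)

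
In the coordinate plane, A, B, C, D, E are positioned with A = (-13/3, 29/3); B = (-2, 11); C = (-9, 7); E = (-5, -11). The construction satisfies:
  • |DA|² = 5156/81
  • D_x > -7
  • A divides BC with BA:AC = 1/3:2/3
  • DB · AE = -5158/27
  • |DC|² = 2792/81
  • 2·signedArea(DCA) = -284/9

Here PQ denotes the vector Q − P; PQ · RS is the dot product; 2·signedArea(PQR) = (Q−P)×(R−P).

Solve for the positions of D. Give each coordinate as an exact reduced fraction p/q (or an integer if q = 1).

1. D_x = -55/9  [DB · AE = -5158/27 ∩ 2·signedArea(DCA) = -284/9]
2. D_y = 17/9  [DB · AE = -5158/27 ∩ 2·signedArea(DCA) = -284/9]
   → D = (-55/9, 17/9)

D = (-55/9, 17/9)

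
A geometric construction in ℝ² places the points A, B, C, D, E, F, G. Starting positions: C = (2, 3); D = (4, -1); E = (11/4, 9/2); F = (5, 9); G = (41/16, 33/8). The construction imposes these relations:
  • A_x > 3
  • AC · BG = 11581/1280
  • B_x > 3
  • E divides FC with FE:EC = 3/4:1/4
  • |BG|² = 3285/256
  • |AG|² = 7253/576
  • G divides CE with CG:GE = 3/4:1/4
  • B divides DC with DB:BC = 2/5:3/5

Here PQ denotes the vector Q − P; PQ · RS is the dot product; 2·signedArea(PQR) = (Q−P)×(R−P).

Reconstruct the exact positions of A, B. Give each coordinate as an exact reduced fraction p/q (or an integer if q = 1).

A = (169/48, 17/24)
B = (16/5, 3/5)

1. B_x = 16/5  [B divides DC with DB:BC = 2/5:3/5]
2. B_y = 3/5  [B divides DC with DB:BC = 2/5:3/5]
   → B = (16/5, 3/5)
3. A_x = 169/48  [line 51/80·x + -141/40·y + 323/1280 = 0 ∩ |AG|² = 7253/576]
4. A_y = 17/24  [line 51/80·x + -141/40·y + 323/1280 = 0 ∩ |AG|² = 7253/576]
   → A = (169/48, 17/24)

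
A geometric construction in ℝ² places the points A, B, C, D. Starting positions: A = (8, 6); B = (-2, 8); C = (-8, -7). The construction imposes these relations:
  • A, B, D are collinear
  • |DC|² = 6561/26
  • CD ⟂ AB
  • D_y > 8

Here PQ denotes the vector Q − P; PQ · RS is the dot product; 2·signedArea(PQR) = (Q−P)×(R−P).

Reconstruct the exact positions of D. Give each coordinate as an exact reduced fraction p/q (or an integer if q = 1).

1. D_x = -127/26  [A, B, D are collinear ∩ CD ⟂ AB]
2. D_y = 223/26  [A, B, D are collinear ∩ CD ⟂ AB]
   → D = (-127/26, 223/26)

D = (-127/26, 223/26)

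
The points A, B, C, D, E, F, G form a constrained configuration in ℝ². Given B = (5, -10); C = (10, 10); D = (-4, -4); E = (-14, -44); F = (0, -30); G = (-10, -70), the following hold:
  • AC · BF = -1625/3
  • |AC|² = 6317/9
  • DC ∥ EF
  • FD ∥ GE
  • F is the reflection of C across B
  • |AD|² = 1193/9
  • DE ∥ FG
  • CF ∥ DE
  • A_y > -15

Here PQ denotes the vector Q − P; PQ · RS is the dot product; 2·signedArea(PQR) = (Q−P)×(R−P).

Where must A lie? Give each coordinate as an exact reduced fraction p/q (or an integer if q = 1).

1. A_x = 1/3  [line 5·x + 20·y + 875/3 = 0 ∩ |AC|² = 6317/9]
2. A_y = -44/3  [line 5·x + 20·y + 875/3 = 0 ∩ |AC|² = 6317/9]
   → A = (1/3, -44/3)

A = (1/3, -44/3)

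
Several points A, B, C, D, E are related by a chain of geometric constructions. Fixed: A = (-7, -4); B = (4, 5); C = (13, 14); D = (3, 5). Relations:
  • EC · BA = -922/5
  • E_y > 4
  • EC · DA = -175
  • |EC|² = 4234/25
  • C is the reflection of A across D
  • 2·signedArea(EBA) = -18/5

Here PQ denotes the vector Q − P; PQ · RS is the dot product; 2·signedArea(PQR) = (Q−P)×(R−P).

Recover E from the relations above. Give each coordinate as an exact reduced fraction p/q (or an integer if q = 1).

1. E_x = 18/5  [EC · DA = -175 ∩ EC · BA = -922/5]
2. E_y = 5  [EC · DA = -175 ∩ EC · BA = -922/5]
   → E = (18/5, 5)

E = (18/5, 5)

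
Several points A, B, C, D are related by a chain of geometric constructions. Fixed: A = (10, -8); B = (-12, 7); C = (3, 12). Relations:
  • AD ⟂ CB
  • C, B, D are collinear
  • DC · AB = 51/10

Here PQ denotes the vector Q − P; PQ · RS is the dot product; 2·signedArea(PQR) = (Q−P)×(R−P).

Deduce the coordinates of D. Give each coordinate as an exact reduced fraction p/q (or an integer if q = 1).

D = (33/10, 121/10)

1. D_x = 33/10  [C, B, D are collinear ∩ AD ⟂ CB]
2. D_y = 121/10  [C, B, D are collinear ∩ AD ⟂ CB]
   → D = (33/10, 121/10)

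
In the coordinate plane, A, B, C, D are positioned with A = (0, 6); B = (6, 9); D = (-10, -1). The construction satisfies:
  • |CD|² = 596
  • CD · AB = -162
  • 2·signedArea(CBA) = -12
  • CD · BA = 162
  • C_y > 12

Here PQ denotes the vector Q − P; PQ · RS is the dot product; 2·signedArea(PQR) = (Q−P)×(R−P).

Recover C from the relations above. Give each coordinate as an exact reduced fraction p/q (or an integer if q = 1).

1. C_x = 10  [CD · BA = 162 ∩ 2·signedArea(CBA) = -12]
2. C_y = 13  [CD · BA = 162 ∩ 2·signedArea(CBA) = -12]
   → C = (10, 13)

C = (10, 13)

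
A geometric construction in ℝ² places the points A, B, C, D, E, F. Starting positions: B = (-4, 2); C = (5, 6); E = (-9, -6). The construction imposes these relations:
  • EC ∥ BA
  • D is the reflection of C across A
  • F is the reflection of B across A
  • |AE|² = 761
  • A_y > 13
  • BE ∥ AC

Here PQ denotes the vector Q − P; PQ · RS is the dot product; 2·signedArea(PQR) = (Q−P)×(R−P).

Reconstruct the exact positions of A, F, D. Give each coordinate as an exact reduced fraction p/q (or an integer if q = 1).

1. A_x = 10  [BE ∥ AC ∩ EC ∥ BA]
2. A_y = 14  [BE ∥ AC ∩ EC ∥ BA]
   → A = (10, 14)
3. F_x = 24  [F is the reflection of B across A]
4. F_y = 26  [F is the reflection of B across A]
   → F = (24, 26)
5. D_x = 15  [D is the reflection of C across A]
6. D_y = 22  [D is the reflection of C across A]
   → D = (15, 22)

A = (10, 14)
D = (15, 22)
F = (24, 26)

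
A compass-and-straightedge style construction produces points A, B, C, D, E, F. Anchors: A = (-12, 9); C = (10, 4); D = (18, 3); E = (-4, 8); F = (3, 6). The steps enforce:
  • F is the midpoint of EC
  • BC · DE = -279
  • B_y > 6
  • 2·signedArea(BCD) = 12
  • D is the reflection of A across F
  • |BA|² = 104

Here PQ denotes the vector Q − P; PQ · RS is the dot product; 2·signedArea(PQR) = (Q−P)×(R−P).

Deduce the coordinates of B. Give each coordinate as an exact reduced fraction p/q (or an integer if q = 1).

1. B_x = -2  [2·signedArea(BCD) = 12 ∩ BC · DE = -279]
2. B_y = 7  [2·signedArea(BCD) = 12 ∩ BC · DE = -279]
   → B = (-2, 7)

B = (-2, 7)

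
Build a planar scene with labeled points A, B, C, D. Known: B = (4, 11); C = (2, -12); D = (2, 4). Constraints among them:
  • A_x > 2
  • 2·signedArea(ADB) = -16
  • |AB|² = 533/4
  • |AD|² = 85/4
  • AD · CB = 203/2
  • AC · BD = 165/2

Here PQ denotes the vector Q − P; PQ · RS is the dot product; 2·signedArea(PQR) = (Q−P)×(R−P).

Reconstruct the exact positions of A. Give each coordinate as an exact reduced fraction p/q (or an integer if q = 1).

A = (3, -1/2)

1. A_x = 3  [2·signedArea(ADB) = -16 ∩ AC · BD = 165/2]
2. A_y = -1/2  [2·signedArea(ADB) = -16 ∩ AC · BD = 165/2]
   → A = (3, -1/2)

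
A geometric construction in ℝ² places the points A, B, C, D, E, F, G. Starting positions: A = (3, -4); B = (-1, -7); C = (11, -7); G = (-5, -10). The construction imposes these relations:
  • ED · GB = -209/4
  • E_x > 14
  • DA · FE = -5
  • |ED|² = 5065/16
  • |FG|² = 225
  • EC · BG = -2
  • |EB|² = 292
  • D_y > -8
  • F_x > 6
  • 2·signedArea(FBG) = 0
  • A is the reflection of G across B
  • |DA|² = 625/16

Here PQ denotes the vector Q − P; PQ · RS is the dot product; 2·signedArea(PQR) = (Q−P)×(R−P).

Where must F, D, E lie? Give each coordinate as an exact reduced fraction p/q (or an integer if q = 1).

D = (-2, -31/4)
E = (15, -13)
F = (7, -1)

1. F_x = 7  [line 3·x + -4·y + -25 = 0 ∩ |FG|² = 225]
2. F_y = -1  [line 3·x + -4·y + -25 = 0 ∩ |FG|² = 225]
   → F = (7, -1)
3. E_x = 15  [line 4·x + 3·y + -21 = 0 ∩ |EB|² = 292]
4. E_y = -13  [line 4·x + 3·y + -21 = 0 ∩ |EB|² = 292]
   → E = (15, -13)
5. D_x = -2  [DA · FE = -5 ∩ ED · GB = -209/4]
6. D_y = -31/4  [DA · FE = -5 ∩ ED · GB = -209/4]
   → D = (-2, -31/4)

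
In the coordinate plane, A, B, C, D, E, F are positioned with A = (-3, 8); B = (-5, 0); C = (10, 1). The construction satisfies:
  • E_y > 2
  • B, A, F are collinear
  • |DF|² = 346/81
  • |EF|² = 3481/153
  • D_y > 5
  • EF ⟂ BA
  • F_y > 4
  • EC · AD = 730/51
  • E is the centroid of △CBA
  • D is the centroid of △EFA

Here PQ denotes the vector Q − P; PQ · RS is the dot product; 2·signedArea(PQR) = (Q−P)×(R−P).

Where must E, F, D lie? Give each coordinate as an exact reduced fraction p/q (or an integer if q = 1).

D = (-107/51, 773/153)
E = (2/3, 3)
F = (-202/51, 212/51)

1. E_x = 2/3  [E is the centroid of △CBA]
2. E_y = 3  [E is the centroid of △CBA]
   → E = (2/3, 3)
3. F_x = -202/51  [B, A, F are collinear ∩ EF ⟂ BA]
4. F_y = 212/51  [B, A, F are collinear ∩ EF ⟂ BA]
   → F = (-202/51, 212/51)
5. D_x = -107/51  [D is the centroid of △EFA]
6. D_y = 773/153  [D is the centroid of △EFA]
   → D = (-107/51, 773/153)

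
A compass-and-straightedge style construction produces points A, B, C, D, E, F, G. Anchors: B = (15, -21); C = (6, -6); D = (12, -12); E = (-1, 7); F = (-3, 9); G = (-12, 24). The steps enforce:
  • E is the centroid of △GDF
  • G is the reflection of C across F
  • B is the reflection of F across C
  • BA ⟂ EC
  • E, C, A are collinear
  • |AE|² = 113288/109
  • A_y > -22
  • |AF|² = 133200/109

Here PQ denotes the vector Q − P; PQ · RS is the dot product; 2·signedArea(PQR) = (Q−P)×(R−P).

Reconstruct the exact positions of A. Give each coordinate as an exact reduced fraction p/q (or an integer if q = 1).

1. A_x = 1557/109  [E, C, A are collinear ∩ BA ⟂ EC]
2. A_y = -2331/109  [E, C, A are collinear ∩ BA ⟂ EC]
   → A = (1557/109, -2331/109)

A = (1557/109, -2331/109)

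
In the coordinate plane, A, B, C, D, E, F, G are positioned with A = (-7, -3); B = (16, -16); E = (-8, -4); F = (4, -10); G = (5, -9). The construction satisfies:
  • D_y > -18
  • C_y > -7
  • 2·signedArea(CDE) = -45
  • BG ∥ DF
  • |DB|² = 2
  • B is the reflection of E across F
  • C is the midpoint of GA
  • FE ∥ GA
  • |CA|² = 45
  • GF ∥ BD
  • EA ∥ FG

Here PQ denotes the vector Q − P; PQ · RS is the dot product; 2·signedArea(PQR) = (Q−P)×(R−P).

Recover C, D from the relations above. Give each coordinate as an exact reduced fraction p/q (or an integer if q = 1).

C = (-1, -6)
D = (15, -17)

1. C_x = -1  [C is the midpoint of GA]
2. C_y = -6  [C is the midpoint of GA]
   → C = (-1, -6)
3. D_x = 15  [BG ∥ DF ∩ GF ∥ BD]
4. D_y = -17  [BG ∥ DF ∩ GF ∥ BD]
   → D = (15, -17)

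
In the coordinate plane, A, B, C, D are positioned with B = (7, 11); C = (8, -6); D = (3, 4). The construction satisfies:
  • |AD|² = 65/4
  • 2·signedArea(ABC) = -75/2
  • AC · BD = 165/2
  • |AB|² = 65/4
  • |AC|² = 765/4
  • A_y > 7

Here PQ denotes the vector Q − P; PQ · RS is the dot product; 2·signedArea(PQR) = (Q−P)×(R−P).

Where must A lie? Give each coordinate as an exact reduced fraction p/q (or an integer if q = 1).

1. A_x = 5  [2·signedArea(ABC) = -75/2 ∩ AC · BD = 165/2]
2. A_y = 15/2  [2·signedArea(ABC) = -75/2 ∩ AC · BD = 165/2]
   → A = (5, 15/2)

A = (5, 15/2)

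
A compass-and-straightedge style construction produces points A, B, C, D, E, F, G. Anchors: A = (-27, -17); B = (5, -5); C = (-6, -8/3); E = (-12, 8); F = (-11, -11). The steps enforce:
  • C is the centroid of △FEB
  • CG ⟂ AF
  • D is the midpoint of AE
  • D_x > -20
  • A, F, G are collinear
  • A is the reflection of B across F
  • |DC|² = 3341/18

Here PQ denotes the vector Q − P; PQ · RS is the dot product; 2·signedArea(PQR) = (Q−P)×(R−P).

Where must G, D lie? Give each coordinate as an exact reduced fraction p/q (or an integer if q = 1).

D = (-39/2, -9/2)
G = (-283/73, -608/73)

1. G_x = -283/73  [A, F, G are collinear ∩ CG ⟂ AF]
2. G_y = -608/73  [A, F, G are collinear ∩ CG ⟂ AF]
   → G = (-283/73, -608/73)
3. D_x = -39/2  [D is the midpoint of AE]
4. D_y = -9/2  [D is the midpoint of AE]
   → D = (-39/2, -9/2)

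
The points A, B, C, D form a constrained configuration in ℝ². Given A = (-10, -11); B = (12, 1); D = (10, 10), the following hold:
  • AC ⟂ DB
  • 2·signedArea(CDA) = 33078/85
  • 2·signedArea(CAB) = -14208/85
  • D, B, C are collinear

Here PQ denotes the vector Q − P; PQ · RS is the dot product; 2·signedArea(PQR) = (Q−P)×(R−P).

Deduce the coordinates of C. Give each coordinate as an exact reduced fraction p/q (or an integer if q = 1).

C = (1148/85, -491/85)

1. C_x = 1148/85  [D, B, C are collinear ∩ AC ⟂ DB]
2. C_y = -491/85  [D, B, C are collinear ∩ AC ⟂ DB]
   → C = (1148/85, -491/85)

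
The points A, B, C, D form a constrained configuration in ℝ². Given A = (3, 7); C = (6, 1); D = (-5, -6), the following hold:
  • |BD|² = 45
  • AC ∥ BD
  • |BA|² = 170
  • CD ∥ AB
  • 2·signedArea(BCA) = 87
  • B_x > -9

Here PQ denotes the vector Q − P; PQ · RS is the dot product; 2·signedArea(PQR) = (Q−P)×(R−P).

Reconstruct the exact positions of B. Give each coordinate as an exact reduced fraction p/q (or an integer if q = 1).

B = (-8, 0)

1. B_x = -8  [AC ∥ BD ∩ CD ∥ AB]
2. B_y = 0  [AC ∥ BD ∩ CD ∥ AB]
   → B = (-8, 0)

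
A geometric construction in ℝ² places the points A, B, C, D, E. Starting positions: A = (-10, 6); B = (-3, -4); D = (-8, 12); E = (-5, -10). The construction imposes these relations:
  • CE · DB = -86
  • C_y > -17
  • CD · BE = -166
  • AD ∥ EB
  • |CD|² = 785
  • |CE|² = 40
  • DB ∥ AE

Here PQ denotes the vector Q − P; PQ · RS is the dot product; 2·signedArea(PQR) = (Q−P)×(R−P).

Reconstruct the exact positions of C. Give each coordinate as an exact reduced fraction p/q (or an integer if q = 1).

1. C_x = -7  [CE · DB = -86 ∩ CD · BE = -166]
2. C_y = -16  [CE · DB = -86 ∩ CD · BE = -166]
   → C = (-7, -16)

C = (-7, -16)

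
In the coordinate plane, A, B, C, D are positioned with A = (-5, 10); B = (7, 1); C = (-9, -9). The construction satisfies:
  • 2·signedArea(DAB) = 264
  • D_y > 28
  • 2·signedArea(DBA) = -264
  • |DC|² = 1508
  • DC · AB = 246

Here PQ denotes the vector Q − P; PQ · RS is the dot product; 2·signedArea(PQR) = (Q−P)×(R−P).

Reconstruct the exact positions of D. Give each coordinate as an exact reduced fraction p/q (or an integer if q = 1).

D = (-1, 29)

1. D_x = -1  [DC · AB = 246 ∩ 2·signedArea(DBA) = -264]
2. D_y = 29  [DC · AB = 246 ∩ 2·signedArea(DBA) = -264]
   → D = (-1, 29)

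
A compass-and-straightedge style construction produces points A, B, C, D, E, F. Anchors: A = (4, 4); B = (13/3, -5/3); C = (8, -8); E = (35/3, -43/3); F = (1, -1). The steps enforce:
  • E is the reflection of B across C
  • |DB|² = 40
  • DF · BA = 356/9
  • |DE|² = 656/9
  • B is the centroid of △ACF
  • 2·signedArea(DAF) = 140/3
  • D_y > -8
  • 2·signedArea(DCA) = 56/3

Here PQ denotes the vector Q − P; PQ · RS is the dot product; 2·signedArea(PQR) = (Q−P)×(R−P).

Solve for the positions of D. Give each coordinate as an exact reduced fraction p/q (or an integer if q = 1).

1. D_x = 19/3  [2·signedArea(DCA) = 56/3 ∩ 2·signedArea(DAF) = 140/3]
2. D_y = -23/3  [2·signedArea(DCA) = 56/3 ∩ 2·signedArea(DAF) = 140/3]
   → D = (19/3, -23/3)

D = (19/3, -23/3)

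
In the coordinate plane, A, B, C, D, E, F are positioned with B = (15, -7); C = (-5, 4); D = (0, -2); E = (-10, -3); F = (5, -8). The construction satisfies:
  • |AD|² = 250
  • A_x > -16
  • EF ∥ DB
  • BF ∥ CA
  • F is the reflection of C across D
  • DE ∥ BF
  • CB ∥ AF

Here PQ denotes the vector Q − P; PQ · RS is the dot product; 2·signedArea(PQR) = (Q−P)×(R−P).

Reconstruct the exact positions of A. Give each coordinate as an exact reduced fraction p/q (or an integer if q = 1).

1. A_x = -15  [CB ∥ AF ∩ BF ∥ CA]
2. A_y = 3  [CB ∥ AF ∩ BF ∥ CA]
   → A = (-15, 3)

A = (-15, 3)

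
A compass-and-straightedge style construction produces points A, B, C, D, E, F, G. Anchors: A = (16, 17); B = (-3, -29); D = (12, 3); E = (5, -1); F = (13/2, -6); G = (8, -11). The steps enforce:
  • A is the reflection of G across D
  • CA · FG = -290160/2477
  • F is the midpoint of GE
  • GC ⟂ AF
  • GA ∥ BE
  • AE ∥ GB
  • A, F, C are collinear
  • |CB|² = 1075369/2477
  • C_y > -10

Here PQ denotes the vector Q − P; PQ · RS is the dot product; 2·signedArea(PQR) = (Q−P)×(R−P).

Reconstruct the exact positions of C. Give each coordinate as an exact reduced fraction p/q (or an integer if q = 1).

1. C_x = 12272/2477  [A, F, C are collinear ∩ GC ⟂ AF]
2. C_y = -24131/2477  [A, F, C are collinear ∩ GC ⟂ AF]
   → C = (12272/2477, -24131/2477)

C = (12272/2477, -24131/2477)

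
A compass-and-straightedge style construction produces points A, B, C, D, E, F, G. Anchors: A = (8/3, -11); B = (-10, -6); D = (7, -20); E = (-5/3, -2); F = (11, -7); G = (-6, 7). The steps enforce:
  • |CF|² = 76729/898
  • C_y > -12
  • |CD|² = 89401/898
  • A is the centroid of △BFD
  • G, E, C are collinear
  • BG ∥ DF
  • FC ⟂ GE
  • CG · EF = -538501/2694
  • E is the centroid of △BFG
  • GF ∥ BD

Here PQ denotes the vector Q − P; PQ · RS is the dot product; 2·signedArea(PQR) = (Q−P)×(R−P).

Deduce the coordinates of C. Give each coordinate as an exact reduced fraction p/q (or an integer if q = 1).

C = (2399/898, -9887/898)

1. C_x = 2399/898  [G, E, C are collinear ∩ FC ⟂ GE]
2. C_y = -9887/898  [G, E, C are collinear ∩ FC ⟂ GE]
   → C = (2399/898, -9887/898)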